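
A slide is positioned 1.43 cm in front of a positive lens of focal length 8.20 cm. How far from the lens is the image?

1.73 cm

Lens equation: 1/q = 1/f − 1/p = 1/(8.200) − 1/(1.43) = 0.1220 − 0.6993 = -0.5773, so q = -1.73 cm.
The image is virtual, upright and enlarged, on the same side as the object.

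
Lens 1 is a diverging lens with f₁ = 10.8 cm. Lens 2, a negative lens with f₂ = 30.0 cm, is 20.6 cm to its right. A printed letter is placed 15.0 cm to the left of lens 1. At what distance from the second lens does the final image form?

14.2 cm

Lens 1 is diverging, so f₁ = −10.8 cm.
Lens 1: 1/d_i1 = 1/f₁ − 1/d_o1 = 1/(-10.8) − 1/(15.0) = -0.1593, so d_i1 = -6.279 cm.
The intermediate image is 6.279 cm to the left of lens 1 (virtual), which is 20.6 − (-6.279) = 26.88 cm to the left of lens 2, so d_o2 = +26.88 cm.
Lens 2 is diverging, so f₂ = −30.0 cm.
Lens 2: 1/d_i2 = 1/f₂ − 1/d_o2 = 1/(-30.0) − 1/(26.88) = -0.07054, so d_i2 = -14.2 cm.
The final image is virtual, 14.2 cm to the left of lens 2 (overall magnification ≈ 0.22).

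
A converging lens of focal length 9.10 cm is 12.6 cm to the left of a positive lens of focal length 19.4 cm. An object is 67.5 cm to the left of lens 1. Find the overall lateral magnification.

m = -0.175

Lens 1: 1/d_i1 = 1/(9.10) − 1/(67.5) = 0.09508, so d_i1 = 10.52 cm; m₁ = −d_i1/d_o1 = -0.1559.
d_o2 = 12.6 − (10.52) = 2.080 cm.
Lens 2: 1/d_i2 = 1/(19.4) − 1/(2.080) = -0.4292, so d_i2 = -2.330 cm; m₂ = −d_i2/d_o2 = +1.120.
m = m₁·m₂ = (-0.1559)(+1.120) = -0.175.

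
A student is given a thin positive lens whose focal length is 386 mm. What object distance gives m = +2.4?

225 mm

m = −d_i/d_o ⇒ d_i = −m·d_o.
1/f = 1/d_o + 1/d_i = 1/d_o − 1/(m·d_o) = (1 − 1/m)/d_o, so d_o = f(1 − 1/m) = (386.0)(1 − 1/(+2.4)) = 225 mm.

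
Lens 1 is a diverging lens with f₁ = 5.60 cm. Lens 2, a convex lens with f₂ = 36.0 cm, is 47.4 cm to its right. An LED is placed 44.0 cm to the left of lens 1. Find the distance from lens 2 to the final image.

Lens 1 is diverging, so f₁ = −5.60 cm.
Lens 1: 1/d_i1 = 1/f₁ − 1/d_o1 = 1/(-5.60) − 1/(44.0) = -0.2013, so d_i1 = -4.968 cm.
The intermediate image is 4.968 cm to the left of lens 1 (virtual), which is 47.4 − (-4.968) = 52.37 cm to the left of lens 2, so d_o2 = +52.37 cm.
Lens 2: 1/d_i2 = 1/f₂ − 1/d_o2 = 1/(36.0) − 1/(52.37) = 0.008683, so d_i2 = 115 cm.
The final image is real, 115 cm to the right of lens 2 (overall magnification ≈ -0.25).

115 cm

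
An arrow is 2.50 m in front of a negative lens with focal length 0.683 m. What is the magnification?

m = +0.215

For a negative lens, f = -0.683 m.
1/d_i = 1/f − 1/d_o = 1/(-0.6830) − 1/(2.50) = -1.864, so d_i = -0.5364 m.
m = −d_i/d_o = −(-0.5364)/(2.50) = +0.215.
The image is virtual, upright and reduced, on the same side as the object.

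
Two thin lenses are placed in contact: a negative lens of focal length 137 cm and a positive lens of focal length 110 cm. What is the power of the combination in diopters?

P = +0.179 D

P₁ = 1/f₁ = 1/(-1.37 m) = -0.7299 D; P₂ = 1/f₂ = 1/(1.10 m) = +0.9091 D.
For thin lenses in contact, P = P₁ + P₂ = (-0.7299) + (+0.9091) = +0.179 D.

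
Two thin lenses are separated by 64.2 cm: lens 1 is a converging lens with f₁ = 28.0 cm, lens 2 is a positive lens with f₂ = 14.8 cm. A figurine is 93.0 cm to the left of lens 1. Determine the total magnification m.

Lens 1: 1/d_i1 = 1/(28.0) − 1/(93.0) = 0.02496, so d_i1 = 40.06 cm; m₁ = −d_i1/d_o1 = -0.4308.
d_o2 = 64.2 − (40.06) = 24.14 cm.
Lens 2: 1/d_i2 = 1/(14.8) − 1/(24.14) = 0.02614, so d_i2 = 38.25 cm; m₂ = −d_i2/d_o2 = -1.585.
m = m₁·m₂ = (-0.4308)(-1.585) = +0.683.

m = +0.683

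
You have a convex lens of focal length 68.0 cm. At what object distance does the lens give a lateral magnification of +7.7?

59.2 cm

m = −d_i/d_o ⇒ d_i = −m·d_o.
1/f = 1/d_o + 1/d_i = 1/d_o − 1/(m·d_o) = (1 − 1/m)/d_o, so d_o = f(1 − 1/m) = (68.00)(1 − 1/(+7.7)) = 59.2 cm.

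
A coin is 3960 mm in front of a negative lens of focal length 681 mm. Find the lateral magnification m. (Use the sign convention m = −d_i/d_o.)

For a negative lens, f = -681 mm.
1/d_i = 1/f − 1/d_o = 1/(-681.0) − 1/(3960) = -0.001721, so d_i = -581.1 mm.
m = −d_i/d_o = −(-581.1)/(3960) = +0.147.
The image is virtual, upright and reduced, on the same side as the object.

m = +0.147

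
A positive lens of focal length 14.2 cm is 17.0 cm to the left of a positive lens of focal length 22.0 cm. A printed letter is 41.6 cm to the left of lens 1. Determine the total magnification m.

m = -0.429

Lens 1: 1/d_i1 = 1/(14.2) − 1/(41.6) = 0.04638, so d_i1 = 21.56 cm; m₁ = −d_i1/d_o1 = -0.5183.
d_o2 = 17.0 − (21.56) = -4.560 cm (virtual object).
Lens 2: 1/d_i2 = 1/(22.0) − 1/(-4.560) = 0.2648, so d_i2 = 3.777 cm; m₂ = −d_i2/d_o2 = +0.8283.
m = m₁·m₂ = (-0.5183)(+0.8283) = -0.429.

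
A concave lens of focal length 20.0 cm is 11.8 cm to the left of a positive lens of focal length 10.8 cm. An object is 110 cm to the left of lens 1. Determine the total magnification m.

f₁ = −20.0 cm (diverging).
Lens 1: 1/d_i1 = 1/(-20.0) − 1/(110) = -0.05909, so d_i1 = -16.92 cm; m₁ = −d_i1/d_o1 = +0.1538.
d_o2 = 11.8 − (-16.92) = 28.72 cm.
Lens 2: 1/d_i2 = 1/(10.8) − 1/(28.72) = 0.05777, so d_i2 = 17.31 cm; m₂ = −d_i2/d_o2 = -0.6027.
m = m₁·m₂ = (+0.1538)(-0.6027) = -0.0927.

m = -0.0927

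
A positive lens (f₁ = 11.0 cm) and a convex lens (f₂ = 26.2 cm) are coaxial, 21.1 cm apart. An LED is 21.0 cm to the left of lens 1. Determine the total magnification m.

Lens 1: 1/d_i1 = 1/(11.0) − 1/(21.0) = 0.04329, so d_i1 = 23.10 cm; m₁ = −d_i1/d_o1 = -1.100.
d_o2 = 21.1 − (23.10) = -2.000 cm (virtual object).
Lens 2: 1/d_i2 = 1/(26.2) − 1/(-2.000) = 0.5382, so d_i2 = 1.858 cm; m₂ = −d_i2/d_o2 = +0.9291.
m = m₁·m₂ = (-1.100)(+0.9291) = -1.02.

m = -1.02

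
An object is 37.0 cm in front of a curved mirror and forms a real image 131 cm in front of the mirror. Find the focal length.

Real image ⇒ d_i = +131 cm.
1/f = 1/d_o + 1/d_i = 1/(37.0) + 1/(131) = 0.03466, so f = 28.9 cm.
Since f is positive, the curved mirror is concave.

f = 28.9 cm (concave)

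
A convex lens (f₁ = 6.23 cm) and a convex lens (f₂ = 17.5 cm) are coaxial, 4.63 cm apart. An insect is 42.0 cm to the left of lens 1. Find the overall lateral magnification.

Lens 1: 1/d_i1 = 1/(6.23) − 1/(42.0) = 0.1367, so d_i1 = 7.315 cm; m₁ = −d_i1/d_o1 = -0.1742.
d_o2 = 4.63 − (7.315) = -2.685 cm (virtual object).
Lens 2: 1/d_i2 = 1/(17.5) − 1/(-2.685) = 0.4296, so d_i2 = 2.328 cm; m₂ = −d_i2/d_o2 = +0.8670.
m = m₁·m₂ = (-0.1742)(+0.8670) = -0.151.

m = -0.151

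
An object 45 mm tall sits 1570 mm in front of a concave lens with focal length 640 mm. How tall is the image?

13.0 mm

For a concave lens, f = -640 mm.
1/d_i = 1/f − 1/d_o = 1/(-640.0) − 1/(1570) = -0.002199, so d_i = -454.7 mm.
m = −d_i/d_o = +0.2896.
|h_i| = |m|·h_o = 0.2896 × 45 = 13.0 mm. The image is virtual, upright and reduced, on the same side as the object.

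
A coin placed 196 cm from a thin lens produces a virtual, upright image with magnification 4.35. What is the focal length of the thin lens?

m = −d_i/d_o ⇒ d_i = −m·d_o = −(+4.35)·(196) = -852.6 cm.
1/f = 1/d_o + 1/d_i = 1/(196) + 1/(-852.6) = 0.003929, so f = 255 cm.
Since f is positive, the thin lens is converging.

f = 255 cm (converging)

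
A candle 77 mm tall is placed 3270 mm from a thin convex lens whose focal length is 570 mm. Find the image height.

1/d_i = 1/f − 1/d_o = 1/(570.0) − 1/(3270) = 0.001449, so d_i = 690.3 mm.
m = −d_i/d_o = -0.2111.
|h_i| = |m|·h_o = 0.2111 × 77 = 16.3 mm. The image is real, inverted and reduced, on the far side of the lens.

16.3 mm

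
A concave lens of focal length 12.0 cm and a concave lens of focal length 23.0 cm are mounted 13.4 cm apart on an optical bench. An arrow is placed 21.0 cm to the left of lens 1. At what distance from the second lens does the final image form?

Lens 1 is diverging, so f₁ = −12.0 cm.
Lens 1: 1/d_i1 = 1/f₁ − 1/d_o1 = 1/(-12.0) − 1/(21.0) = -0.1310, so d_i1 = -7.636 cm.
The intermediate image is 7.636 cm to the left of lens 1 (virtual), which is 13.4 − (-7.636) = 21.04 cm to the left of lens 2, so d_o2 = +21.04 cm.
Lens 2 is diverging, so f₂ = −23.0 cm.
Lens 2: 1/d_i2 = 1/f₂ − 1/d_o2 = 1/(-23.0) − 1/(21.04) = -0.09101, so d_i2 = -11.0 cm.
The final image is virtual, 11.0 cm to the left of lens 2 (overall magnification ≈ 0.19).

11.0 cm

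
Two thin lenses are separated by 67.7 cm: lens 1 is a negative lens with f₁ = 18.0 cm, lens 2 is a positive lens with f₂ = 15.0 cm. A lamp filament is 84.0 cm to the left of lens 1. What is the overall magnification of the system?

m = -0.0392

f₁ = −18.0 cm (diverging).
Lens 1: 1/d_i1 = 1/(-18.0) − 1/(84.0) = -0.06746, so d_i1 = -14.82 cm; m₁ = −d_i1/d_o1 = +0.1764.
d_o2 = 67.7 − (-14.82) = 82.52 cm.
Lens 2: 1/d_i2 = 1/(15.0) − 1/(82.52) = 0.05455, so d_i2 = 18.33 cm; m₂ = −d_i2/d_o2 = -0.2222.
m = m₁·m₂ = (+0.1764)(-0.2222) = -0.0392.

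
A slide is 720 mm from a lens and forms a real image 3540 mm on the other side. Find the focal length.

Real image ⇒ d_i = +3540 mm.
1/f = 1/d_o + 1/d_i = 1/(720) + 1/(3540) = 0.001671, so f = 598 mm.
Since f is positive, the lens is converging.

f = 598 mm (converging)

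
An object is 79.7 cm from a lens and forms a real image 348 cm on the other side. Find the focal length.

Real image ⇒ d_i = +348 cm.
1/f = 1/d_o + 1/d_i = 1/(79.7) + 1/(348) = 0.01542, so f = 64.8 cm.
Since f is positive, the lens is converging.

f = 64.8 cm (converging)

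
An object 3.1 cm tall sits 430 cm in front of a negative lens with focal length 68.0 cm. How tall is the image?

0.423 cm

For a negative lens, f = -68.0 cm.
1/d_i = 1/f − 1/d_o = 1/(-68.00) − 1/(430) = -0.01703, so d_i = -58.71 cm.
m = −d_i/d_o = +0.1365.
|h_i| = |m|·h_o = 0.1365 × 3.1 = 0.423 cm. The image is virtual, upright and reduced, on the same side as the object.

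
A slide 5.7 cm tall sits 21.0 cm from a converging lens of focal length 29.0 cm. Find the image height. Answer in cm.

1/d_i = 1/f − 1/d_o = 1/(29.00) − 1/(21.0) = -0.01314, so d_i = -76.12 cm.
m = −d_i/d_o = +3.625.
|h_i| = |m|·h_o = 3.625 × 5.7 = 20.7 cm. The image is virtual, upright and enlarged, on the same side as the object.

20.7 cm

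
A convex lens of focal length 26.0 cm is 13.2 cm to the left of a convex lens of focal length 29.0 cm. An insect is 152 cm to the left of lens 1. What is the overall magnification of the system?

m = -0.127

Lens 1: 1/d_i1 = 1/(26.0) − 1/(152) = 0.03188, so d_i1 = 31.37 cm; m₁ = −d_i1/d_o1 = -0.2064.
d_o2 = 13.2 − (31.37) = -18.17 cm (virtual object).
Lens 2: 1/d_i2 = 1/(29.0) − 1/(-18.17) = 0.08952, so d_i2 = 11.17 cm; m₂ = −d_i2/d_o2 = +0.6148.
m = m₁·m₂ = (-0.2064)(+0.6148) = -0.127.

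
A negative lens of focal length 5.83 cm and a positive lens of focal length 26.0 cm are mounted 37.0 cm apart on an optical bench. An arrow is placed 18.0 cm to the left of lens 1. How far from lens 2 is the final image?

Lens 1 is diverging, so f₁ = −5.83 cm.
Lens 1: 1/d_i1 = 1/f₁ − 1/d_o1 = 1/(-5.83) − 1/(18.0) = -0.2271, so d_i1 = -4.404 cm.
The intermediate image is 4.404 cm to the left of lens 1 (virtual), which is 37.0 − (-4.404) = 41.40 cm to the left of lens 2, so d_o2 = +41.40 cm.
Lens 2: 1/d_i2 = 1/f₂ − 1/d_o2 = 1/(26.0) − 1/(41.40) = 0.01431, so d_i2 = 69.9 cm.
The final image is real, 69.9 cm to the right of lens 2 (overall magnification ≈ -0.41).

69.9 cm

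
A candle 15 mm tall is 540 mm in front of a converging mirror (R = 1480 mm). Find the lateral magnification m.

m = +3.70

f = R/2 = 1480/2 = 740.0 mm.
1/d_i = 1/f − 1/d_o = 1/(740.0) − 1/(540) = -0.0005005, so d_i = -1998 mm.
m = −d_i/d_o = −(-1998)/(540) = +3.70.
The image is virtual, upright and enlarged, behind the mirror.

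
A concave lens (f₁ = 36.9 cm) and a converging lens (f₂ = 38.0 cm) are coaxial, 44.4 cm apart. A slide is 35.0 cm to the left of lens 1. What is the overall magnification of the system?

m = -0.800

f₁ = −36.9 cm (diverging).
Lens 1: 1/d_i1 = 1/(-36.9) − 1/(35.0) = -0.05567, so d_i1 = -17.96 cm; m₁ = −d_i1/d_o1 = +0.5131.
d_o2 = 44.4 − (-17.96) = 62.36 cm.
Lens 2: 1/d_i2 = 1/(38.0) − 1/(62.36) = 0.01028, so d_i2 = 97.28 cm; m₂ = −d_i2/d_o2 = -1.560.
m = m₁·m₂ = (+0.5131)(-1.560) = -0.800.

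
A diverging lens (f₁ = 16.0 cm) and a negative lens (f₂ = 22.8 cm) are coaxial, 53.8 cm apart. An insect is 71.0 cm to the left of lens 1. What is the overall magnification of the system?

f₁ = −16.0 cm (diverging).
Lens 1: 1/d_i1 = 1/(-16.0) − 1/(71.0) = -0.07658, so d_i1 = -13.06 cm; m₁ = −d_i1/d_o1 = +0.1839.
d_o2 = 53.8 − (-13.06) = 66.86 cm.
f₂ = −22.8 cm (diverging).
Lens 2: 1/d_i2 = 1/(-22.8) − 1/(66.86) = -0.05882, so d_i2 = -17.00 cm; m₂ = −d_i2/d_o2 = +0.2543.
m = m₁·m₂ = (+0.1839)(+0.2543) = +0.0468.

m = +0.0468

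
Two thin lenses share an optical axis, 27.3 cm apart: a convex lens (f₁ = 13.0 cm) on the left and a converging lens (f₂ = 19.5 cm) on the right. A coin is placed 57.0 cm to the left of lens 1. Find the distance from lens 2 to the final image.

Lens 1: 1/d_i1 = 1/f₁ − 1/d_o1 = 1/(13.0) − 1/(57.0) = 0.05938, so d_i1 = 16.84 cm.
The intermediate image is 16.84 cm to the right of lens 1, which is 27.3 − (16.84) = 10.46 cm to the left of lens 2, so d_o2 = +10.46 cm.
Lens 2: 1/d_i2 = 1/f₂ − 1/d_o2 = 1/(19.5) − 1/(10.46) = -0.04432, so d_i2 = -22.6 cm.
The final image is virtual, 22.6 cm to the left of lens 2 (overall magnification ≈ -0.64).

22.6 cm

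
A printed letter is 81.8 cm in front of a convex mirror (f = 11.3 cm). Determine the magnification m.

For a convex mirror, f = -11.3 cm.
1/d_i = 1/f − 1/d_o = 1/(-11.30) − 1/(81.8) = -0.1007, so d_i = -9.928 cm.
m = −d_i/d_o = −(-9.928)/(81.8) = +0.121.
The image is virtual, upright and reduced, behind the mirror.

m = +0.121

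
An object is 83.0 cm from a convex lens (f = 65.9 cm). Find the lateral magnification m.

1/d_i = 1/f − 1/d_o = 1/(65.90) − 1/(83.0) = 0.003126, so d_i = 319.9 cm.
m = −d_i/d_o = −(319.9)/(83.0) = -3.85.
The image is real, inverted and enlarged, on the far side of the lens.

m = -3.85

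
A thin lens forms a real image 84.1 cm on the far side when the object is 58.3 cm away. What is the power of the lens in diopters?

d_i = +84.1 cm.
1/f = 1/d_o + 1/d_i = 1/(58.3) + 1/(84.1) = 0.02904 cm⁻¹.
f = 34.43 cm = 0.3443 m, so P = 1/f = +2.90 D.

P = +2.90 D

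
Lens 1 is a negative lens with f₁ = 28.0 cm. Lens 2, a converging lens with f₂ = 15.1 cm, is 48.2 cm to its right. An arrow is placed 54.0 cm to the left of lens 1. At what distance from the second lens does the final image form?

19.5 cm

Lens 1 is diverging, so f₁ = −28.0 cm.
Lens 1: 1/d_i1 = 1/f₁ − 1/d_o1 = 1/(-28.0) − 1/(54.0) = -0.05423, so d_i1 = -18.44 cm.
The intermediate image is 18.44 cm to the left of lens 1 (virtual), which is 48.2 − (-18.44) = 66.64 cm to the left of lens 2, so d_o2 = +66.64 cm.
Lens 2: 1/d_i2 = 1/f₂ − 1/d_o2 = 1/(15.1) − 1/(66.64) = 0.05122, so d_i2 = 19.5 cm.
The final image is real, 19.5 cm to the right of lens 2 (overall magnification ≈ -0.10).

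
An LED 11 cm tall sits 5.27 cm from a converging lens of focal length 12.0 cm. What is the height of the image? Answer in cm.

19.6 cm

1/d_i = 1/f − 1/d_o = 1/(12.00) − 1/(5.27) = -0.1064, so d_i = -9.397 cm.
m = −d_i/d_o = +1.783.
|h_i| = |m|·h_o = 1.783 × 11 = 19.6 cm. The image is virtual, upright and enlarged, on the same side as the object.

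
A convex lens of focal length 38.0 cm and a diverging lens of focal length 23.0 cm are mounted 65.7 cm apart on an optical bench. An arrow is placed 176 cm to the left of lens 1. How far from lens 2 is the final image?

Lens 1: 1/d_i1 = 1/f₁ − 1/d_o1 = 1/(38.0) − 1/(176) = 0.02063, so d_i1 = 48.46 cm.
The intermediate image is 48.46 cm to the right of lens 1, which is 65.7 − (48.46) = 17.24 cm to the left of lens 2, so d_o2 = +17.24 cm.
Lens 2 is diverging, so f₂ = −23.0 cm.
Lens 2: 1/d_i2 = 1/f₂ − 1/d_o2 = 1/(-23.0) − 1/(17.24) = -0.1015, so d_i2 = -9.85 cm.
The final image is virtual, 9.85 cm to the left of lens 2 (overall magnification ≈ -0.16).

9.85 cm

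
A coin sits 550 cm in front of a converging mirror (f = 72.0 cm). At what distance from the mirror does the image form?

82.8 cm

Mirror equation: 1/q = 1/f − 1/p = 1/(72.00) − 1/(550) = 0.01389 − 0.001818 = 0.01207, so q = 82.8 cm.
The image is real, inverted and reduced, in front of the mirror.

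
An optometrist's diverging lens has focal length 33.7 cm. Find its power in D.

P = -2.97 D

For a diverging lens, f = −33.7 cm.
f = -33.7 cm = -0.337 m.
P = 1/f = 1/(-0.337 m) = -2.97 D.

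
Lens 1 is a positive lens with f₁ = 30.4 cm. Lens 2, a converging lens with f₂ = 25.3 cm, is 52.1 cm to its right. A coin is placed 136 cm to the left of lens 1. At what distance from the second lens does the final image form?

26.5 cm

Lens 1: 1/d_i1 = 1/f₁ − 1/d_o1 = 1/(30.4) − 1/(136) = 0.02554, so d_i1 = 39.15 cm.
The intermediate image is 39.15 cm to the right of lens 1, which is 52.1 − (39.15) = 12.95 cm to the left of lens 2, so d_o2 = +12.95 cm.
Lens 2: 1/d_i2 = 1/f₂ − 1/d_o2 = 1/(25.3) − 1/(12.95) = -0.03769, so d_i2 = -26.5 cm.
The final image is virtual, 26.5 cm to the left of lens 2 (overall magnification ≈ -0.59).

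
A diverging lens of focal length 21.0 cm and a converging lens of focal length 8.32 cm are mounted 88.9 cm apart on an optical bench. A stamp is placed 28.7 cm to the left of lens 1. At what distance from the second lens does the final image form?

9.07 cm

Lens 1 is diverging, so f₁ = −21.0 cm.
Lens 1: 1/d_i1 = 1/f₁ − 1/d_o1 = 1/(-21.0) − 1/(28.7) = -0.08246, so d_i1 = -12.13 cm.
The intermediate image is 12.13 cm to the left of lens 1 (virtual), which is 88.9 − (-12.13) = 101.0 cm to the left of lens 2, so d_o2 = +101.0 cm.
Lens 2: 1/d_i2 = 1/f₂ − 1/d_o2 = 1/(8.32) − 1/(101.0) = 0.1103, so d_i2 = 9.07 cm.
The final image is real, 9.07 cm to the right of lens 2 (overall magnification ≈ -0.038).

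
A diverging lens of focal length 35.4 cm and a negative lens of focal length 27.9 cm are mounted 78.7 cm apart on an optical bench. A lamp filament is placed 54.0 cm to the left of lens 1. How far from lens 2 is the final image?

21.8 cm

Lens 1 is diverging, so f₁ = −35.4 cm.
Lens 1: 1/d_i1 = 1/f₁ − 1/d_o1 = 1/(-35.4) − 1/(54.0) = -0.04677, so d_i1 = -21.38 cm.
The intermediate image is 21.38 cm to the left of lens 1 (virtual), which is 78.7 − (-21.38) = 100.1 cm to the left of lens 2, so d_o2 = +100.1 cm.
Lens 2 is diverging, so f₂ = −27.9 cm.
Lens 2: 1/d_i2 = 1/f₂ − 1/d_o2 = 1/(-27.9) − 1/(100.1) = -0.04583, so d_i2 = -21.8 cm.
The final image is virtual, 21.8 cm to the left of lens 2 (overall magnification ≈ 0.086).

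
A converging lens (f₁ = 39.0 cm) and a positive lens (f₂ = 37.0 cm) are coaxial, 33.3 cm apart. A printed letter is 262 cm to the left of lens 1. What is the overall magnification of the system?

m = -0.131

Lens 1: 1/d_i1 = 1/(39.0) − 1/(262) = 0.02182, so d_i1 = 45.82 cm; m₁ = −d_i1/d_o1 = -0.1749.
d_o2 = 33.3 − (45.82) = -12.52 cm (virtual object).
Lens 2: 1/d_i2 = 1/(37.0) − 1/(-12.52) = 0.1069, so d_i2 = 9.355 cm; m₂ = −d_i2/d_o2 = +0.7472.
m = m₁·m₂ = (-0.1749)(+0.7472) = -0.131.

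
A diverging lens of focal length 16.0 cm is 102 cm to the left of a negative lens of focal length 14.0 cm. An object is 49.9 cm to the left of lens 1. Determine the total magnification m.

m = +0.0265

f₁ = −16.0 cm (diverging).
Lens 1: 1/d_i1 = 1/(-16.0) − 1/(49.9) = -0.08254, so d_i1 = -12.12 cm; m₁ = −d_i1/d_o1 = +0.2429.
d_o2 = 102 − (-12.12) = 114.1 cm.
f₂ = −14.0 cm (diverging).
Lens 2: 1/d_i2 = 1/(-14.0) − 1/(114.1) = -0.08019, so d_i2 = -12.47 cm; m₂ = −d_i2/d_o2 = +0.1093.
m = m₁·m₂ = (+0.2429)(+0.1093) = +0.0265.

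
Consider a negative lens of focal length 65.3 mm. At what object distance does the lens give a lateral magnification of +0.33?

133 mm

For a negative lens, f = -65.3 mm.
m = −d_i/d_o ⇒ d_i = −m·d_o.
1/f = 1/d_o + 1/d_i = 1/d_o − 1/(m·d_o) = (1 − 1/m)/d_o, so d_o = f(1 − 1/m) = (-65.30)(1 − 1/(+0.33)) = 133 mm.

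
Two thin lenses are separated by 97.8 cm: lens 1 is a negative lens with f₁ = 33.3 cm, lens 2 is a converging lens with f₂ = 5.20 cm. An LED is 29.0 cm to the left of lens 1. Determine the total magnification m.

f₁ = −33.3 cm (diverging).
Lens 1: 1/d_i1 = 1/(-33.3) − 1/(29.0) = -0.06451, so d_i1 = -15.50 cm; m₁ = −d_i1/d_o1 = +0.5345.
d_o2 = 97.8 − (-15.50) = 113.3 cm.
Lens 2: 1/d_i2 = 1/(5.20) − 1/(113.3) = 0.1835, so d_i2 = 5.450 cm; m₂ = −d_i2/d_o2 = -0.04810.
m = m₁·m₂ = (+0.5345)(-0.04810) = -0.0257.

m = -0.0257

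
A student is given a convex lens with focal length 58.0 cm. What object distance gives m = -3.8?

73.3 cm

m = −d_i/d_o ⇒ d_i = −m·d_o.
1/f = 1/d_o + 1/d_i = 1/d_o − 1/(m·d_o) = (1 − 1/m)/d_o, so d_o = f(1 − 1/m) = (58.00)(1 − 1/(-3.8)) = 73.3 cm.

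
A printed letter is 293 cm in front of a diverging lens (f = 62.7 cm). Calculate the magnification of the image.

For a diverging lens, f = -62.7 cm.
1/d_i = 1/f − 1/d_o = 1/(-62.70) − 1/(293) = -0.01936, so d_i = -51.65 cm.
m = −d_i/d_o = −(-51.65)/(293) = +0.176.
The image is virtual, upright and reduced, on the same side as the object.

m = +0.176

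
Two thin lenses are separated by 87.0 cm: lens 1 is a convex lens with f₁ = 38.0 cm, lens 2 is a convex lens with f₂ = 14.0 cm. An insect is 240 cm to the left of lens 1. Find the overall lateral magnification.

m = +0.0946

Lens 1: 1/d_i1 = 1/(38.0) − 1/(240) = 0.02215, so d_i1 = 45.15 cm; m₁ = −d_i1/d_o1 = -0.1881.
d_o2 = 87.0 − (45.15) = 41.85 cm.
Lens 2: 1/d_i2 = 1/(14.0) − 1/(41.85) = 0.04753, so d_i2 = 21.04 cm; m₂ = −d_i2/d_o2 = -0.5027.
m = m₁·m₂ = (-0.1881)(-0.5027) = +0.0946.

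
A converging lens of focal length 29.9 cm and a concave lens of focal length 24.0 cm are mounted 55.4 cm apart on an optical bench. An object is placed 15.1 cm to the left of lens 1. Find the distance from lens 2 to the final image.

Lens 1: 1/d_i1 = 1/f₁ − 1/d_o1 = 1/(29.9) − 1/(15.1) = -0.03278, so d_i1 = -30.51 cm.
The intermediate image is 30.51 cm to the left of lens 1 (virtual), which is 55.4 − (-30.51) = 85.91 cm to the left of lens 2, so d_o2 = +85.91 cm.
Lens 2 is diverging, so f₂ = −24.0 cm.
Lens 2: 1/d_i2 = 1/f₂ − 1/d_o2 = 1/(-24.0) − 1/(85.91) = -0.05331, so d_i2 = -18.8 cm.
The final image is virtual, 18.8 cm to the left of lens 2 (overall magnification ≈ 0.44).

18.8 cm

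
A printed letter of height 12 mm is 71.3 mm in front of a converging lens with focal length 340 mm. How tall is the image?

1/d_i = 1/f − 1/d_o = 1/(340.0) − 1/(71.3) = -0.01108, so d_i = -90.22 mm.
m = −d_i/d_o = +1.265.
|h_i| = |m|·h_o = 1.265 × 12 = 15.2 mm. The image is virtual, upright and enlarged, on the same side as the object.

15.2 mm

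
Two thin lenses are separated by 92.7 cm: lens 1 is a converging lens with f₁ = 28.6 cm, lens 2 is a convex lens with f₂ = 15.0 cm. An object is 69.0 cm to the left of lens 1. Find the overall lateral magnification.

m = +0.368

Lens 1: 1/d_i1 = 1/(28.6) − 1/(69.0) = 0.02047, so d_i1 = 48.85 cm; m₁ = −d_i1/d_o1 = -0.7080.
d_o2 = 92.7 − (48.85) = 43.85 cm.
Lens 2: 1/d_i2 = 1/(15.0) − 1/(43.85) = 0.04386, so d_i2 = 22.80 cm; m₂ = −d_i2/d_o2 = -0.5199.
m = m₁·m₂ = (-0.7080)(-0.5199) = +0.368.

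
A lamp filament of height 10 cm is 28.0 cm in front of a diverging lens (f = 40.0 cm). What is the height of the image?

5.88 cm

For a diverging lens, f = -40.0 cm.
1/d_i = 1/f − 1/d_o = 1/(-40.00) − 1/(28.0) = -0.06071, so d_i = -16.47 cm.
m = −d_i/d_o = +0.5882.
|h_i| = |m|·h_o = 0.5882 × 10 = 5.88 cm. The image is virtual, upright and reduced, on the same side as the object.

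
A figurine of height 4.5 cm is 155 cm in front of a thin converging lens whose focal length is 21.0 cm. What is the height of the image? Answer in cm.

1/d_i = 1/f − 1/d_o = 1/(21.00) − 1/(155) = 0.04117, so d_i = 24.29 cm.
m = −d_i/d_o = -0.1567.
|h_i| = |m|·h_o = 0.1567 × 4.5 = 0.705 cm. The image is real, inverted and reduced, on the far side of the lens.

0.705 cm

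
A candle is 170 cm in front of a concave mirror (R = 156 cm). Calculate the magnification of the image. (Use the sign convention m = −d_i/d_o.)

m = -0.848

f = R/2 = 156/2 = 78.00 cm.
1/d_i = 1/f − 1/d_o = 1/(78.00) − 1/(170) = 0.006938, so d_i = 144.1 cm.
m = −d_i/d_o = −(144.1)/(170) = -0.848.
The image is real, inverted and reduced, in front of the mirror.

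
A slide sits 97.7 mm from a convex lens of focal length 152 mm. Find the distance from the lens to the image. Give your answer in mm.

Lens equation: 1/s_i = 1/f − 1/s_o = 1/(152.0) − 1/(97.7) = 0.006579 − 0.01024 = -0.003656, so s_i = -273 mm.
The image is virtual, upright and enlarged, on the same side as the object.

273 mm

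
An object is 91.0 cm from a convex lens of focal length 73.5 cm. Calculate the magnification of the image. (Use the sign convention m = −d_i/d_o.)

1/d_i = 1/f − 1/d_o = 1/(73.50) − 1/(91.0) = 0.002616, so d_i = 382.2 cm.
m = −d_i/d_o = −(382.2)/(91.0) = -4.20.
The image is real, inverted and enlarged, on the far side of the lens.

m = -4.20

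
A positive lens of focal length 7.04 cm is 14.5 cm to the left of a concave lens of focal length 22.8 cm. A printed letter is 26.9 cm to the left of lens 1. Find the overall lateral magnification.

Lens 1: 1/d_i1 = 1/(7.04) − 1/(26.9) = 0.1049, so d_i1 = 9.536 cm; m₁ = −d_i1/d_o1 = -0.3545.
d_o2 = 14.5 − (9.536) = 4.964 cm.
f₂ = −22.8 cm (diverging).
Lens 2: 1/d_i2 = 1/(-22.8) − 1/(4.964) = -0.2453, so d_i2 = -4.076 cm; m₂ = −d_i2/d_o2 = +0.8212.
m = m₁·m₂ = (-0.3545)(+0.8212) = -0.291.

m = -0.291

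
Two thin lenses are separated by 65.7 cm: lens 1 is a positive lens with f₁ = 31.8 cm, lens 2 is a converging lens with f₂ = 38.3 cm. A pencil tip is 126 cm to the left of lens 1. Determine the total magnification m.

m = -0.854

Lens 1: 1/d_i1 = 1/(31.8) − 1/(126) = 0.02351, so d_i1 = 42.54 cm; m₁ = −d_i1/d_o1 = -0.3376.
d_o2 = 65.7 − (42.54) = 23.16 cm.
Lens 2: 1/d_i2 = 1/(38.3) − 1/(23.16) = -0.01707, so d_i2 = -58.59 cm; m₂ = −d_i2/d_o2 = +2.530.
m = m₁·m₂ = (-0.3376)(+2.530) = -0.854.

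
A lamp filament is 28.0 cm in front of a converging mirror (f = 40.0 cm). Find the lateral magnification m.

m = +3.33

1/d_i = 1/f − 1/d_o = 1/(40.00) − 1/(28.0) = -0.01071, so d_i = -93.33 cm.
m = −d_i/d_o = −(-93.33)/(28.0) = +3.33.
The image is virtual, upright and enlarged, behind the mirror.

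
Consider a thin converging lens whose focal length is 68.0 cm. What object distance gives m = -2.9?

m = −d_i/d_o ⇒ d_i = −m·d_o.
1/f = 1/d_o + 1/d_i = 1/d_o − 1/(m·d_o) = (1 − 1/m)/d_o, so d_o = f(1 − 1/m) = (68.00)(1 − 1/(-2.9)) = 91.4 cm.

91.4 cm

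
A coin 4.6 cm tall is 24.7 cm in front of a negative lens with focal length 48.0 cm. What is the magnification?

For a negative lens, f = -48.0 cm.
1/d_i = 1/f − 1/d_o = 1/(-48.00) − 1/(24.7) = -0.06132, so d_i = -16.31 cm.
m = −d_i/d_o = −(-16.31)/(24.7) = +0.660.
The image is virtual, upright and reduced, on the same side as the object.

m = +0.660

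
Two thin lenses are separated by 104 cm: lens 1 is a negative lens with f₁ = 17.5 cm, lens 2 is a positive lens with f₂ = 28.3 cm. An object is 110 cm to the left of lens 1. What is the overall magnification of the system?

m = -0.0428

f₁ = −17.5 cm (diverging).
Lens 1: 1/d_i1 = 1/(-17.5) − 1/(110) = -0.06623, so d_i1 = -15.10 cm; m₁ = −d_i1/d_o1 = +0.1373.
d_o2 = 104 − (-15.10) = 119.1 cm.
Lens 2: 1/d_i2 = 1/(28.3) − 1/(119.1) = 0.02694, so d_i2 = 37.12 cm; m₂ = −d_i2/d_o2 = -0.3117.
m = m₁·m₂ = (+0.1373)(-0.3117) = -0.0428.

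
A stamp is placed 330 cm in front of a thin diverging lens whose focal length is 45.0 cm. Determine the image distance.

For a diverging lens, f = -45.0 cm.
Thin-lens equation: 1/q = 1/f − 1/p = 1/(-45.00) − 1/(330) = -0.02222 − 0.003030 = -0.02525, so q = -39.6 cm.
The image is virtual, upright and reduced, on the same side as the object.

39.6 cm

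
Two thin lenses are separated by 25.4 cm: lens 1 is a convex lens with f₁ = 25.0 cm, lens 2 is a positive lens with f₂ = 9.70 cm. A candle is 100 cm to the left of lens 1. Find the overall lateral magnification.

m = -0.183

Lens 1: 1/d_i1 = 1/(25.0) − 1/(100) = 0.03000, so d_i1 = 33.33 cm; m₁ = −d_i1/d_o1 = -0.3333.
d_o2 = 25.4 − (33.33) = -7.930 cm (virtual object).
Lens 2: 1/d_i2 = 1/(9.70) − 1/(-7.930) = 0.2292, so d_i2 = 4.363 cm; m₂ = −d_i2/d_o2 = +0.5502.
m = m₁·m₂ = (-0.3333)(+0.5502) = -0.183.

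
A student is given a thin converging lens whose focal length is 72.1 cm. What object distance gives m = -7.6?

m = −d_i/d_o ⇒ d_i = −m·d_o.
1/f = 1/d_o + 1/d_i = 1/d_o − 1/(m·d_o) = (1 − 1/m)/d_o, so d_o = f(1 − 1/m) = (72.10)(1 − 1/(-7.6)) = 81.6 cm.

81.6 cm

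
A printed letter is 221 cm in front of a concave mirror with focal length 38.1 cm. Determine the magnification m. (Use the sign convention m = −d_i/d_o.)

m = -0.208

1/d_i = 1/f − 1/d_o = 1/(38.10) − 1/(221) = 0.02172, so d_i = 46.04 cm.
m = −d_i/d_o = −(46.04)/(221) = -0.208.
The image is real, inverted and reduced, in front of the mirror.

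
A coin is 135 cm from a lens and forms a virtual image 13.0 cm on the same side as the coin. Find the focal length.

f = -14.4 cm (diverging)

Virtual image ⇒ d_i = −13.0 cm.
1/f = 1/d_o + 1/d_i = 1/(135) + 1/(-13.0) = -0.06952, so f = -14.4 cm.
Since f is negative, the lens is diverging.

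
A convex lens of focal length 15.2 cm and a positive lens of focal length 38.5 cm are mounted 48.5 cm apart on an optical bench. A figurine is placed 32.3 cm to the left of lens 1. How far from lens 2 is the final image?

Lens 1: 1/d_i1 = 1/f₁ − 1/d_o1 = 1/(15.2) − 1/(32.3) = 0.03483, so d_i1 = 28.71 cm.
The intermediate image is 28.71 cm to the right of lens 1, which is 48.5 − (28.71) = 19.79 cm to the left of lens 2, so d_o2 = +19.79 cm.
Lens 2: 1/d_i2 = 1/f₂ − 1/d_o2 = 1/(38.5) − 1/(19.79) = -0.02456, so d_i2 = -40.7 cm.
The final image is virtual, 40.7 cm to the left of lens 2 (overall magnification ≈ -1.8).

40.7 cm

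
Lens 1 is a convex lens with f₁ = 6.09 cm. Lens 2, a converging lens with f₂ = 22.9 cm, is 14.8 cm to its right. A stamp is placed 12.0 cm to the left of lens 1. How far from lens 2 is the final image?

Lens 1: 1/d_i1 = 1/f₁ − 1/d_o1 = 1/(6.09) − 1/(12.0) = 0.08087, so d_i1 = 12.37 cm.
The intermediate image is 12.37 cm to the right of lens 1, which is 14.8 − (12.37) = 2.430 cm to the left of lens 2, so d_o2 = +2.430 cm.
Lens 2: 1/d_i2 = 1/f₂ − 1/d_o2 = 1/(22.9) − 1/(2.430) = -0.3679, so d_i2 = -2.72 cm.
The final image is virtual, 2.72 cm to the left of lens 2 (overall magnification ≈ -1.2).

2.72 cm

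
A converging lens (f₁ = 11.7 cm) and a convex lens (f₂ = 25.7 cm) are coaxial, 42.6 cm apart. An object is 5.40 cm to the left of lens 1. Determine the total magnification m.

Lens 1: 1/d_i1 = 1/(11.7) − 1/(5.40) = -0.09972, so d_i1 = -10.03 cm; m₁ = −d_i1/d_o1 = +1.857.
d_o2 = 42.6 − (-10.03) = 52.63 cm.
Lens 2: 1/d_i2 = 1/(25.7) − 1/(52.63) = 0.01991, so d_i2 = 50.23 cm; m₂ = −d_i2/d_o2 = -0.9543.
m = m₁·m₂ = (+1.857)(-0.9543) = -1.77.

m = -1.77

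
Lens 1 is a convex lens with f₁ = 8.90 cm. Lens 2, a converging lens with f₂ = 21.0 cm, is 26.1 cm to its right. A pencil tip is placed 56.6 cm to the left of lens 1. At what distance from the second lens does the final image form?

59.8 cm

Lens 1: 1/d_i1 = 1/f₁ − 1/d_o1 = 1/(8.90) − 1/(56.6) = 0.09469, so d_i1 = 10.56 cm.
The intermediate image is 10.56 cm to the right of lens 1, which is 26.1 − (10.56) = 15.54 cm to the left of lens 2, so d_o2 = +15.54 cm.
Lens 2: 1/d_i2 = 1/f₂ − 1/d_o2 = 1/(21.0) − 1/(15.54) = -0.01673, so d_i2 = -59.8 cm.
The final image is virtual, 59.8 cm to the left of lens 2 (overall magnification ≈ -0.72).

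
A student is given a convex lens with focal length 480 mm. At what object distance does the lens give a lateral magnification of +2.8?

m = −d_i/d_o ⇒ d_i = −m·d_o.
1/f = 1/d_o + 1/d_i = 1/d_o − 1/(m·d_o) = (1 − 1/m)/d_o, so d_o = f(1 − 1/m) = (480.0)(1 − 1/(+2.8)) = 309 mm.

309 mm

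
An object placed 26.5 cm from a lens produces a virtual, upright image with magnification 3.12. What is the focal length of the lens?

f = 39.0 cm (converging)

m = −d_i/d_o ⇒ d_i = −m·d_o = −(+3.12)·(26.5) = -82.68 cm.
1/f = 1/d_o + 1/d_i = 1/(26.5) + 1/(-82.68) = 0.02564, so f = 39.0 cm.
Since f is positive, the lens is converging.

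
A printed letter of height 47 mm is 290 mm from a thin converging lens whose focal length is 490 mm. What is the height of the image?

1/d_i = 1/f − 1/d_o = 1/(490.0) − 1/(290) = -0.001407, so d_i = -710.5 mm.
m = −d_i/d_o = +2.450.
|h_i| = |m|·h_o = 2.450 × 47 = 115 mm. The image is virtual, upright and enlarged, on the same side as the object.

115 mm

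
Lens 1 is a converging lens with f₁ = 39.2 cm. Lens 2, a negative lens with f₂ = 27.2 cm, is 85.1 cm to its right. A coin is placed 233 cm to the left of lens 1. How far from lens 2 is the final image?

Lens 1: 1/d_i1 = 1/f₁ − 1/d_o1 = 1/(39.2) − 1/(233) = 0.02122, so d_i1 = 47.13 cm.
The intermediate image is 47.13 cm to the right of lens 1, which is 85.1 − (47.13) = 37.97 cm to the left of lens 2, so d_o2 = +37.97 cm.
Lens 2 is diverging, so f₂ = −27.2 cm.
Lens 2: 1/d_i2 = 1/f₂ − 1/d_o2 = 1/(-27.2) − 1/(37.97) = -0.06310, so d_i2 = -15.8 cm.
The final image is virtual, 15.8 cm to the left of lens 2 (overall magnification ≈ -0.084).

15.8 cm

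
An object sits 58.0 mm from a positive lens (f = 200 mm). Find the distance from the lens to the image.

Thin-lens equation: 1/q = 1/f − 1/p = 1/(200.0) − 1/(58.0) = 0.005000 − 0.01724 = -0.01224, so q = -81.7 mm.
The image is virtual, upright and enlarged, on the same side as the object.

81.7 mm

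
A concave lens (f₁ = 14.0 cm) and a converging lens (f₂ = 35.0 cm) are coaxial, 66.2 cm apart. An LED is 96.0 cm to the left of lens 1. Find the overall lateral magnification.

f₁ = −14.0 cm (diverging).
Lens 1: 1/d_i1 = 1/(-14.0) − 1/(96.0) = -0.08185, so d_i1 = -12.22 cm; m₁ = −d_i1/d_o1 = +0.1273.
d_o2 = 66.2 − (-12.22) = 78.42 cm.
Lens 2: 1/d_i2 = 1/(35.0) − 1/(78.42) = 0.01582, so d_i2 = 63.21 cm; m₂ = −d_i2/d_o2 = -0.8061.
m = m₁·m₂ = (+0.1273)(-0.8061) = -0.103.

m = -0.103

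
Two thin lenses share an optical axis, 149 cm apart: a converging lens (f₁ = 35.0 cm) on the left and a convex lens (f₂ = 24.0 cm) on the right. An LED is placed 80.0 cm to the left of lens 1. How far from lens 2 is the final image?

Lens 1: 1/d_i1 = 1/f₁ − 1/d_o1 = 1/(35.0) − 1/(80.0) = 0.01607, so d_i1 = 62.22 cm.
The intermediate image is 62.22 cm to the right of lens 1, which is 149 − (62.22) = 86.78 cm to the left of lens 2, so d_o2 = +86.78 cm.
Lens 2: 1/d_i2 = 1/f₂ − 1/d_o2 = 1/(24.0) − 1/(86.78) = 0.03014, so d_i2 = 33.2 cm.
The final image is real, 33.2 cm to the right of lens 2 (overall magnification ≈ 0.30).

33.2 cm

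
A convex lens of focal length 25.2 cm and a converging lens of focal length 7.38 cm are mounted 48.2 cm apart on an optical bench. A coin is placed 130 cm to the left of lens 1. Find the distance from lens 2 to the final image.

Lens 1: 1/d_i1 = 1/f₁ − 1/d_o1 = 1/(25.2) − 1/(130) = 0.03199, so d_i1 = 31.26 cm.
The intermediate image is 31.26 cm to the right of lens 1, which is 48.2 − (31.26) = 16.94 cm to the left of lens 2, so d_o2 = +16.94 cm.
Lens 2: 1/d_i2 = 1/f₂ − 1/d_o2 = 1/(7.38) − 1/(16.94) = 0.07647, so d_i2 = 13.1 cm.
The final image is real, 13.1 cm to the right of lens 2 (overall magnification ≈ 0.19).

13.1 cm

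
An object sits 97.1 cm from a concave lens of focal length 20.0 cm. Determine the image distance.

16.6 cm

For a concave lens, f = -20.0 cm.
Lens equation: 1/q = 1/f − 1/p = 1/(-20.00) − 1/(97.1) = -0.05000 − 0.01030 = -0.06030, so q = -16.6 cm.
The image is virtual, upright and reduced, on the same side as the object.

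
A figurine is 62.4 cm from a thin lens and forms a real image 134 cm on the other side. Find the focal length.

Real image ⇒ d_i = +134 cm.
1/f = 1/d_o + 1/d_i = 1/(62.4) + 1/(134) = 0.02349, so f = 42.6 cm.
Since f is positive, the thin lens is converging.

f = 42.6 cm (converging)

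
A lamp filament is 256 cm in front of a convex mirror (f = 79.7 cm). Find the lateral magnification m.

For a convex mirror, f = -79.7 cm.
1/d_i = 1/f − 1/d_o = 1/(-79.70) − 1/(256) = -0.01645, so d_i = -60.78 cm.
m = −d_i/d_o = −(-60.78)/(256) = +0.237.
The image is virtual, upright and reduced, behind the mirror.

m = +0.237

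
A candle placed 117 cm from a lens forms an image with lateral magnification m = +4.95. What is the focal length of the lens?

m = −d_i/d_o ⇒ d_i = −m·d_o = −(+4.95)·(117) = -579.1 cm.
1/f = 1/d_o + 1/d_i = 1/(117) + 1/(-579.1) = 0.006820, so f = 147 cm.
Since f is positive, the lens is converging.

f = 147 cm (converging)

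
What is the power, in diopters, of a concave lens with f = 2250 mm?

For a concave lens, f = −2250 mm.
f = -225 cm = -2.25 m.
P = 1/f = 1/(-2.25 m) = -0.444 D.

P = -0.444 D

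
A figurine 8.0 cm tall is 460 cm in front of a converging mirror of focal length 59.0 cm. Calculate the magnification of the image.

m = -0.147

1/d_i = 1/f − 1/d_o = 1/(59.00) − 1/(460) = 0.01478, so d_i = 67.68 cm.
m = −d_i/d_o = −(67.68)/(460) = -0.147.
The image is real, inverted and reduced, in front of the mirror.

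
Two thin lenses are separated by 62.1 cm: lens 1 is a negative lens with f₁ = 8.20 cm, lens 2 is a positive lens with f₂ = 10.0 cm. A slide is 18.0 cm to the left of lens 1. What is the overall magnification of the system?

f₁ = −8.20 cm (diverging).
Lens 1: 1/d_i1 = 1/(-8.20) − 1/(18.0) = -0.1775, so d_i1 = -5.634 cm; m₁ = −d_i1/d_o1 = +0.3130.
d_o2 = 62.1 − (-5.634) = 67.73 cm.
Lens 2: 1/d_i2 = 1/(10.0) − 1/(67.73) = 0.08524, so d_i2 = 11.73 cm; m₂ = −d_i2/d_o2 = -0.1732.
m = m₁·m₂ = (+0.3130)(-0.1732) = -0.0542.

m = -0.0542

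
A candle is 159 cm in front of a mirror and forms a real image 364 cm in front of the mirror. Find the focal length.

f = 111 cm (concave)

Real image ⇒ d_i = +364 cm.
1/f = 1/d_o + 1/d_i = 1/(159) + 1/(364) = 0.009037, so f = 111 cm.
Since f is positive, the mirror is concave.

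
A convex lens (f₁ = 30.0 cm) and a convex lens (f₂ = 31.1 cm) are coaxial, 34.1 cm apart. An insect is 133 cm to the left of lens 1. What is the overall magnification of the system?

Lens 1: 1/d_i1 = 1/(30.0) − 1/(133) = 0.02581, so d_i1 = 38.74 cm; m₁ = −d_i1/d_o1 = -0.2913.
d_o2 = 34.1 − (38.74) = -4.640 cm (virtual object).
Lens 2: 1/d_i2 = 1/(31.1) − 1/(-4.640) = 0.2477, so d_i2 = 4.038 cm; m₂ = −d_i2/d_o2 = +0.8702.
m = m₁·m₂ = (-0.2913)(+0.8702) = -0.253.

m = -0.253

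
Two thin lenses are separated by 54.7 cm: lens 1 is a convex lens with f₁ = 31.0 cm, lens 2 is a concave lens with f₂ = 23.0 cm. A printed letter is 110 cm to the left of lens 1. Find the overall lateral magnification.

Lens 1: 1/d_i1 = 1/(31.0) − 1/(110) = 0.02317, so d_i1 = 43.16 cm; m₁ = −d_i1/d_o1 = -0.3924.
d_o2 = 54.7 − (43.16) = 11.54 cm.
f₂ = −23.0 cm (diverging).
Lens 2: 1/d_i2 = 1/(-23.0) − 1/(11.54) = -0.1301, so d_i2 = -7.684 cm; m₂ = −d_i2/d_o2 = +0.6659.
m = m₁·m₂ = (-0.3924)(+0.6659) = -0.261.

m = -0.261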